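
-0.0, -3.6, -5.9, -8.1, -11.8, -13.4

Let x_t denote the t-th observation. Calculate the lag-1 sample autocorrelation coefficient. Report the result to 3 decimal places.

0.490

Mean x̄ = (-0.0 − 3.6 − 5.9 − 8.1 − 11.8 − 13.4)/6 = -7.1333
Deviations from mean: 7.1333, 3.5333, 1.2333, -0.9667, -4.6667, -6.2667
Σ(x_t−x̄)(x_{t+1}−x̄) = (25.2044) + (4.3578) + (-1.1922) + (4.5111) + (29.2444) = 62.1256
Denominator Σ(x_t−x̄)² = 126.8733
r_1 = 62.1256 / 126.8733 = 0.490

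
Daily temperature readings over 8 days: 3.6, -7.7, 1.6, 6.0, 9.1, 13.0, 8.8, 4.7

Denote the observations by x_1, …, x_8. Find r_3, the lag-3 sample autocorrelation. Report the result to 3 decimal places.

-0.286

Mean x̄ = (3.6 − 7.7 + 1.6 + 6.0 + 9.1 + 13.0 + 8.8 + 4.7)/8 = 4.8875
Deviations from mean: -1.2875, -12.5875, -3.2875, 1.1125, 4.2125, 8.1125, 3.9125, -0.1875
Numerator Σ_{t=1}^{5}(x_t−x̄)(x_{t+3}−x̄) = -77.5642
Denominator Σ(x_t−x̄)² = 271.0488
r_3 = -77.5642 / 271.0488 = -0.286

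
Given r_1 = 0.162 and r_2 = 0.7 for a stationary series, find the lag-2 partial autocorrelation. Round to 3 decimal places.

0.692

φ_{22} = (r_2 − r_1²) / (1 − r_1²)
r_1² = (0.162)² = 0.026244
Numerator = 0.7 − 0.0262 = 0.6738; denominator = 1 − 0.0262 = 0.9738
φ_{22} = 0.6738 / 0.9738 = 0.692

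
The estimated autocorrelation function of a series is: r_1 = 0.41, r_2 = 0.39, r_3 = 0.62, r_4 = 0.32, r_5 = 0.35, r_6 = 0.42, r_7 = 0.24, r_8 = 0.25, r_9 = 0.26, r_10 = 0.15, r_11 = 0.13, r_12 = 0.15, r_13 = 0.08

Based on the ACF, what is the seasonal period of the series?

3

The largest autocorrelation is r_3 = 0.62, with a weaker echo at lag 6 (0.42); the remaining lags stay at or below 0.41. The elevated value at lag 1 (0.41), dropping to 0.39 at lag 2, reflects decaying short-term dependence rather than seasonality.
The dominant spike at lag 3 indicates a seasonal period of 3.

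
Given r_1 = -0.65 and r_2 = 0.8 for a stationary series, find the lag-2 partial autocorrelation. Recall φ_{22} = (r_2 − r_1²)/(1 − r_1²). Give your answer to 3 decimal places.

φ_{22} = (r_2 − r_1²) / (1 − r_1²)
r_1² = (-0.65)² = 0.4225
Numerator = 0.8 − 0.4225 = 0.3775; denominator = 1 − 0.4225 = 0.5775
φ_{22} = 0.3775 / 0.5775 = 0.654

0.654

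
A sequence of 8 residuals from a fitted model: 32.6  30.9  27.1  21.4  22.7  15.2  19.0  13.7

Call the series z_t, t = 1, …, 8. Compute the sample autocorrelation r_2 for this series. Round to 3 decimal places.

0.328

Mean z̄ = (32.6 + 30.9 + 27.1 + 21.4 + 22.7 + 15.2 + 19.0 + 13.7)/8 = 22.8250
Deviations from mean: 9.7750, 8.0750, 4.2750, -1.4250, -0.1250, -7.6250, -3.8250, -9.1250
Numerator Σ_{t=1}^{6}(z_t−z̄)(z_{t+2}−z̄) = 110.6688
Denominator Σ(z_t−z̄)² = 337.1150
r_2 = 110.6688 / 337.1150 = 0.328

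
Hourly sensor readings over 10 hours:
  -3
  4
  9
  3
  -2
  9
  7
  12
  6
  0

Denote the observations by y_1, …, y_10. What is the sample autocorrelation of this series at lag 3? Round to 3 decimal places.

-0.098

Mean ȳ = (-3 + 4 + 9 + 3 − 2 + 9 + 7 + 12 + 6 + 0)/10 = 4.5000
Σ(y_t−ȳ)(y_{t+3}−ȳ) = (11.2500) + (3.2500) + (20.2500) + (-3.7500) + (-48.7500) + (6.7500) + (-11.2500) = -22.2500
Denominator Σ(y_t−ȳ)² = 226.5000
r_3 = -22.2500 / 226.5000 = -0.098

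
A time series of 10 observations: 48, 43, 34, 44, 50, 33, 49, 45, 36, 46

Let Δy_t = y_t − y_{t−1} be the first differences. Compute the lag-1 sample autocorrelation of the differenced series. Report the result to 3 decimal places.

-0.487

First differences Δy: -5, -9, 10, 6, -17, 16, -4, -9, 10
Mean of differences = -0.2222
Numerator Σ(Δy_t−Δȳ)(Δy_{t+1}−Δȳ) = -478.6049
Denominator Σ(Δy_t−Δȳ)² = 983.5556
r_1(Δy) = -478.6049 / 983.5556 = -0.487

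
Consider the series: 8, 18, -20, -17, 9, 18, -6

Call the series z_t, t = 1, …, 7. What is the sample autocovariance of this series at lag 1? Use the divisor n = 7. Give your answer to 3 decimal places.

Mean z̄ = (8 + 18 − 20 − 17 + 9 + 18 − 6)/7 = 1.4286
Σ_{t=1}^{6}(z_t−z̄)(z_{t+1}−z̄) = 11.5306
γ_1 = 11.5306 / 7 = 1.647

1.647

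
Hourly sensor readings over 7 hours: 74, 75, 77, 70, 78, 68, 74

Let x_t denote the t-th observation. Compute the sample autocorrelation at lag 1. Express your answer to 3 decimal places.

-0.641

Mean x̄ = (74 + 75 + 77 + 70 + 78 + 68 + 74)/7 = 73.7143
Deviations from mean: 0.2857, 1.2857, 3.2857, -3.7143, 4.2857, -5.7143, 0.2857
Σ(x_t−x̄)(x_{t+1}−x̄) = (0.3673) + (4.2245) + (-12.2041) + (-15.9184) + (-24.4898) + (-1.6327) = -49.6531
Denominator Σ(x_t−x̄)² = 77.4286
r_1 = -49.6531 / 77.4286 = -0.641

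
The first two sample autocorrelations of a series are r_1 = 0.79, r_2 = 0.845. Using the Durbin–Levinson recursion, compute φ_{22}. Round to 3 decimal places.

0.588

φ_{22} = (r_2 − r_1²) / (1 − r_1²)
r_1² = (0.79)² = 0.6241
Numerator = 0.845 − 0.6241 = 0.2209; denominator = 1 − 0.6241 = 0.3759
φ_{22} = 0.2209 / 0.3759 = 0.588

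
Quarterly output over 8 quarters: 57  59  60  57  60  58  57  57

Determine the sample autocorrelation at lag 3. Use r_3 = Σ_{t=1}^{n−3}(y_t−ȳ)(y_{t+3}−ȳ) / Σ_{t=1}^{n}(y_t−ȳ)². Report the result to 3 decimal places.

0.142

Mean ȳ = (57 + 59 + 60 + 57 + 60 + 58 + 57 + 57)/8 = 58.1250
Deviations from mean: -1.1250, 0.8750, 1.8750, -1.1250, 1.8750, -0.1250, -1.1250, -1.1250
Numerator Σ_{t=1}^{5}(y_t−ȳ)(y_{t+3}−ȳ) = 1.8281
Denominator Σ(y_t−ȳ)² = 12.8750
r_3 = 1.8281 / 12.8750 = 0.142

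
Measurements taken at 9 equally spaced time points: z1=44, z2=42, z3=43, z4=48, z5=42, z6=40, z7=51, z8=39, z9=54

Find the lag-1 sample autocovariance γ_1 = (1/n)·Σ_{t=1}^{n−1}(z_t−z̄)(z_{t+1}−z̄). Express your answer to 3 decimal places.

Mean z̄ = (44 + 42 + 43 + 48 + 42 + 40 + 51 + 39 + 54)/9 = 44.7778
Σ_{t=1}^{8}(z_t−z̄)(z_{t+1}−z̄) = -113.2716
γ_1 = -113.2716 / 9 = -12.586

-12.586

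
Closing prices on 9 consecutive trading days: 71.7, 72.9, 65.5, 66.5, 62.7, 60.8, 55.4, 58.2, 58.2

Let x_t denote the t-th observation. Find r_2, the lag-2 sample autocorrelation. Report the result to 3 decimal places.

0.332

Mean x̄ = (71.7 + 72.9 + 65.5 + 66.5 + 62.7 + 60.8 + 55.4 + 58.2 + 58.2)/9 = 63.5444
Σ(x_t−x̄)(x_{t+2}−x̄) = (15.9486) + (27.6509) + (-1.6514) + (-8.1114) + (6.8775) + (14.6675) + (43.5275) = 98.9094
Denominator Σ(x_t−x̄)² = 298.3022
r_2 = 98.9094 / 298.3022 = 0.332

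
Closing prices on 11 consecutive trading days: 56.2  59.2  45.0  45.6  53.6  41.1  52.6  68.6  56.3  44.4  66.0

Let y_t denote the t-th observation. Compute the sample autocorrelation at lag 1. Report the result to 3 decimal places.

-0.084

Mean ȳ = (56.2 + 59.2 + 45.0 + 45.6 + 53.6 + 41.1 + 52.6 + 68.6 + 56.3 + 44.4 + 66.0)/11 = 53.5091
Numerator Σ_{t=1}^{10}(y_t−ȳ)(y_{t+1}−ȳ) = -67.1828
Denominator Σ(y_t−ȳ)² = 803.9291
r_1 = -67.1828 / 803.9291 = -0.084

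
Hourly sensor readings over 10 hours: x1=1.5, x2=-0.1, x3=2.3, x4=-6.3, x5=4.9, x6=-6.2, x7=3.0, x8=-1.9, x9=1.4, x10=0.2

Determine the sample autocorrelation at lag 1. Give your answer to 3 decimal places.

-0.831

Mean x̄ = (1.5 − 0.1 + 2.3 − 6.3 + 4.9 − 6.2 + 3.0 − 1.9 + 1.4 + 0.2)/10 = -0.1200
Numerator Σ_{t=1}^{9}(x_t−x̄)(x_{t+1}−x̄) = -103.1624
Denominator Σ(x_t−x̄)² = 124.1560
r_1 = -103.1624 / 124.1560 = -0.831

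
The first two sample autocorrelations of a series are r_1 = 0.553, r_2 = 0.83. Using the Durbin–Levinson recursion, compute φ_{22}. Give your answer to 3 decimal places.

φ_{22} = (r_2 − r_1²) / (1 − r_1²)
r_1² = (0.553)² = 0.305809
Numerator = 0.83 − 0.3058 = 0.5242; denominator = 1 − 0.3058 = 0.6942
φ_{22} = 0.5242 / 0.6942 = 0.755

0.755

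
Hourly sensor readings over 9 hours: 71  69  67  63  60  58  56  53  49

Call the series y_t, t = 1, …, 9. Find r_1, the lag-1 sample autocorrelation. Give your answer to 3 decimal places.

0.654

Mean ȳ = (71 + 69 + 67 + 63 + 60 + 58 + 56 + 53 + 49)/9 = 60.6667
Numerator Σ_{t=1}^{8}(y_t−ȳ)(y_{t+1}−ȳ) = 291.5556
Denominator Σ(y_t−ȳ)² = 446.0000
r_1 = 291.5556 / 446.0000 = 0.654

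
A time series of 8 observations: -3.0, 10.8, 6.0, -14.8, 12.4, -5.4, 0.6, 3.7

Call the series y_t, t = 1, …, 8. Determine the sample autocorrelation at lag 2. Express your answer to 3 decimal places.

-0.066

Mean ȳ = (-3.0 + 10.8 + 6.0 − 14.8 + 12.4 − 5.4 + 0.6 + 3.7)/8 = 1.2875
Deviations from mean: -4.2875, 9.5125, 4.7125, -16.0875, 11.1125, -6.6875, -0.6875, 2.4125
Σ(y_t−ȳ)(y_{t+2}−ȳ) = (-20.2048) + (-153.0323) + (52.3677) + (107.5852) + (-7.6398) + (-16.1336) = -37.0578
Denominator Σ(y_t−ȳ)² = 564.3888
r_2 = -37.0578 / 564.3888 = -0.066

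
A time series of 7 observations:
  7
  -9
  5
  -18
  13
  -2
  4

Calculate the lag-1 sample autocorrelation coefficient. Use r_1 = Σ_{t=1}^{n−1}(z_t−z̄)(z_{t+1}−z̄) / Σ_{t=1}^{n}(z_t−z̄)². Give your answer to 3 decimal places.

Mean z̄ = (7 − 9 + 5 − 18 + 13 − 2 + 4)/7 = 0.0000
Deviations from mean: 7.0000, -9.0000, 5.0000, -18.0000, 13.0000, -2.0000, 4.0000
Σ(z_t−z̄)(z_{t+1}−z̄) = (-63.0000) + (-45.0000) + (-90.0000) + (-234.0000) + (-26.0000) + (-8.0000) = -466.0000
Denominator Σ(z_t−z̄)² = 668.0000
r_1 = -466.0000 / 668.0000 = -0.698

-0.698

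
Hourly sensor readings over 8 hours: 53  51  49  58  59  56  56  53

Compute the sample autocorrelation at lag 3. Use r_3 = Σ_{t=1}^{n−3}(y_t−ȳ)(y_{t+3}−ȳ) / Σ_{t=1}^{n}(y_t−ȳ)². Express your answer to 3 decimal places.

-0.355

Mean ȳ = (53 + 51 + 49 + 58 + 59 + 56 + 56 + 53)/8 = 54.3750
Σ(y_t−ȳ)(y_{t+3}−ȳ) = (-4.9844) + (-15.6094) + (-8.7344) + (5.8906) + (-6.3594) = -29.7969
Denominator Σ(y_t−ȳ)² = 83.8750
r_3 = -29.7969 / 83.8750 = -0.355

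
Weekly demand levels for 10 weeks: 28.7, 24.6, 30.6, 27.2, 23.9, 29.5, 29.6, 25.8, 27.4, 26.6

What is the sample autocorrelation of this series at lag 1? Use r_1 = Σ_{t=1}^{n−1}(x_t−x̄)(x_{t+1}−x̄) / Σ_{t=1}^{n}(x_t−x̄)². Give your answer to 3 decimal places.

-0.422

Mean x̄ = (28.7 + 24.6 + 30.6 + 27.2 + 23.9 + 29.5 + 29.6 + 25.8 + 27.4 + 26.6)/10 = 27.3900
Numerator Σ_{t=1}^{9}(x_t−x̄)(x_{t+1}−x̄) = -18.7961
Denominator Σ(x_t−x̄)² = 44.5090
r_1 = -18.7961 / 44.5090 = -0.422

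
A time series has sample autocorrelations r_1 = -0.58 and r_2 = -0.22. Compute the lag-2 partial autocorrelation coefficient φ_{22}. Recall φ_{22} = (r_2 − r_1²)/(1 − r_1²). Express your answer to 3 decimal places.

φ_{22} = (r_2 − r_1²) / (1 − r_1²)
r_1² = (-0.58)² = 0.3364
Numerator = -0.22 − 0.3364 = -0.5564; denominator = 1 − 0.3364 = 0.6636
φ_{22} = -0.5564 / 0.6636 = -0.838

-0.838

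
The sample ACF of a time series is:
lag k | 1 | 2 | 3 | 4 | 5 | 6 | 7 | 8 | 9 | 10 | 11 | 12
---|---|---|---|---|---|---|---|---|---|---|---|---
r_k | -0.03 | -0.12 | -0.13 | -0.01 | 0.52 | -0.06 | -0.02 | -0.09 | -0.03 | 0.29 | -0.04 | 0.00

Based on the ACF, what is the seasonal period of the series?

The largest autocorrelation is r_5 = 0.52, with a weaker echo at lag 10 (0.29); the remaining lags stay at or below 0.00.
The dominant spike at lag 5 indicates a seasonal period of 5.

5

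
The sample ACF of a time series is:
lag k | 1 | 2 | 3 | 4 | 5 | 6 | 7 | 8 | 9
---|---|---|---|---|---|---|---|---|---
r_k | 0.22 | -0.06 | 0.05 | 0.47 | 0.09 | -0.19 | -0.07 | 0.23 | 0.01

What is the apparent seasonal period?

The largest autocorrelation is r_4 = 0.47, with a weaker echo at lag 8 (0.23); the remaining lags stay at or below 0.22.
The dominant spike at lag 4 indicates a seasonal period of 4.

4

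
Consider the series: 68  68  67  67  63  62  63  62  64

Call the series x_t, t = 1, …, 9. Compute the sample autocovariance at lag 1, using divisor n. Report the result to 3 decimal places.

3.962

Mean x̄ = (68 + 68 + 67 + 67 + 63 + 62 + 63 + 62 + 64)/9 = 64.8889
Σ_{t=1}^{8}(x_t−x̄)(x_{t+1}−x̄) = 35.6543
γ_1 = 35.6543 / 9 = 3.962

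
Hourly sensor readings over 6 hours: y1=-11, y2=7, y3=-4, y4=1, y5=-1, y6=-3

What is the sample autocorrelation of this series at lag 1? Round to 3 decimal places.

-0.593

Mean ȳ = (-11 + 7 − 4 + 1 − 1 − 3)/6 = -1.8333
Σ(y_t−ȳ)(y_{t+1}−ȳ) = (-80.9722) + (-19.1389) + (-6.1389) + (2.3611) + (-0.9722) = -104.8611
Denominator Σ(y_t−ȳ)² = 176.8333
r_1 = -104.8611 / 176.8333 = -0.593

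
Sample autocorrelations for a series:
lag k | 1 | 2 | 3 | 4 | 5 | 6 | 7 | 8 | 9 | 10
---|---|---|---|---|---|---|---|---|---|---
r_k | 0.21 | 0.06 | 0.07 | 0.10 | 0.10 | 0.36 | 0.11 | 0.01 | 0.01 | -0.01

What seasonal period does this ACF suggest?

6

The largest autocorrelation is r_6 = 0.36; the remaining lags stay at or below 0.21. The elevated value at lag 1 (0.21), dropping to 0.06 at lag 2, reflects decaying short-term dependence rather than seasonality.
The dominant spike at lag 6 indicates a seasonal period of 6.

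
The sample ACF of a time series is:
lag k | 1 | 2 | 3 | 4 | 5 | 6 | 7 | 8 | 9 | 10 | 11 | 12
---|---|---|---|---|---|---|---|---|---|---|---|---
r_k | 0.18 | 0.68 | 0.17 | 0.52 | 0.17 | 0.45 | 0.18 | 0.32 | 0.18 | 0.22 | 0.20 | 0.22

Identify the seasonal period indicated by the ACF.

2

The largest autocorrelation is r_2 = 0.68, with weaker echoes at lags 4 (0.52), 6 (0.45), 8 (0.32), 10 (0.22) and 12 (0.22); the remaining lags stay at or below 0.20.
The dominant spike at lag 2 indicates a seasonal period of 2.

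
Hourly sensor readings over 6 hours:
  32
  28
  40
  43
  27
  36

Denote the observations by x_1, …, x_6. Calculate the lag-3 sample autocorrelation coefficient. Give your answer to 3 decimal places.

Mean x̄ = (32 + 28 + 40 + 43 + 27 + 36)/6 = 34.3333
Deviations from mean: -2.3333, -6.3333, 5.6667, 8.6667, -7.3333, 1.6667
Numerator Σ_{t=1}^{3}(x_t−x̄)(x_{t+3}−x̄) = 35.6667
Denominator Σ(x_t−x̄)² = 209.3333
r_3 = 35.6667 / 209.3333 = 0.170

0.170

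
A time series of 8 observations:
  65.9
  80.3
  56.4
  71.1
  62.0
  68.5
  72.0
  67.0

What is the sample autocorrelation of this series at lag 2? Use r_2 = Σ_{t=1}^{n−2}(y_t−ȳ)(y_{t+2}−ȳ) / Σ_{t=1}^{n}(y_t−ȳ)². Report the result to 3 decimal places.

0.305

Mean ȳ = (65.9 + 80.3 + 56.4 + 71.1 + 62.0 + 68.5 + 72.0 + 67.0)/8 = 67.9000
Numerator Σ_{t=1}^{6}(y_t−ȳ)(y_{t+2}−ȳ) = 107.7200
Denominator Σ(y_t−ȳ)² = 353.0400
r_2 = 107.7200 / 353.0400 = 0.305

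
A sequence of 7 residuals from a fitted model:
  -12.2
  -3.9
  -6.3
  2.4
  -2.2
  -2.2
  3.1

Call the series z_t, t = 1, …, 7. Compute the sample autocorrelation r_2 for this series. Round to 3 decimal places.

0.196

Mean z̄ = (-12.2 − 3.9 − 6.3 + 2.4 − 2.2 − 2.2 + 3.1)/7 = -3.0429
Deviations from mean: -9.1571, -0.8571, -3.2571, 5.4429, 0.8429, 0.8429, 6.1429
Σ(z_t−z̄)(z_{t+2}−z̄) = (29.8261) + (-4.6653) + (-2.7453) + (4.5876) + (5.1776) = 32.1806
Denominator Σ(z_t−z̄)² = 163.9771
r_2 = 32.1806 / 163.9771 = 0.196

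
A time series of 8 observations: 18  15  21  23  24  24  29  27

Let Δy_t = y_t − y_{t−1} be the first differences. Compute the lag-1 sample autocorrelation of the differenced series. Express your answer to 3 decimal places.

-0.499

First differences Δy: -3, 6, 2, 1, 0, 5, -2
Mean of differences = 1.2857
Numerator Σ(Δy_t−Δȳ)(Δy_{t+1}−Δȳ) = -33.6531
Denominator Σ(Δy_t−Δȳ)² = 67.4286
r_1(Δy) = -33.6531 / 67.4286 = -0.499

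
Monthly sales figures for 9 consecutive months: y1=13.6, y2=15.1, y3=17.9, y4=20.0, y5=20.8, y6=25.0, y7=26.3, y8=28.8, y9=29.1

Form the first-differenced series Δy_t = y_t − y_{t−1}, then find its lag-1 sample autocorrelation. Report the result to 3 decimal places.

-0.530

First differences Δy: 1.5, 2.8, 2.1, 0.8, 4.2, 1.3, 2.5, 0.3
Mean of differences = 1.9375
Numerator Σ(Δy_t−Δȳ)(Δy_{t+1}−Δȳ) = -5.7177
Denominator Σ(Δy_t−Δȳ)² = 10.7788
r_1(Δy) = -5.7177 / 10.7788 = -0.530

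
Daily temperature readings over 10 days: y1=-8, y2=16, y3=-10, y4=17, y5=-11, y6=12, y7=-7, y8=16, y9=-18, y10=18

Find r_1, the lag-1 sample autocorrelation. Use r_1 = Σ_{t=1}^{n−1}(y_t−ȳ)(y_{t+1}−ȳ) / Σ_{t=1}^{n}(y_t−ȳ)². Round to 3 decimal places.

Mean ȳ = (-8 + 16 − 10 + 17 − 11 + 12 − 7 + 16 − 18 + 18)/10 = 2.5000
Numerator Σ_{t=1}^{9}(y_t−ȳ)(y_{t+1}−ȳ) = -1628.7500
Denominator Σ(y_t−ȳ)² = 1864.5000
r_1 = -1628.7500 / 1864.5000 = -0.874

-0.874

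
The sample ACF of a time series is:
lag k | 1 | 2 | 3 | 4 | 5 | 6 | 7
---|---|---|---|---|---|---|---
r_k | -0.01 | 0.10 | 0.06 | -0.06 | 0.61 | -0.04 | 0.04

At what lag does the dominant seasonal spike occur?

The largest autocorrelation is r_5 = 0.61; the remaining lags stay at or below 0.10.
The dominant spike at lag 5 indicates a seasonal period of 5.

5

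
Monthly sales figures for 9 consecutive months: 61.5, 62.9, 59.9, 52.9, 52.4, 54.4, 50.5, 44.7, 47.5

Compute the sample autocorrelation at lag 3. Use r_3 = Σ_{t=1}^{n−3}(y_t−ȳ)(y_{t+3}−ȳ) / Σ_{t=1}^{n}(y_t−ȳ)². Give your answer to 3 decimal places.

Mean ȳ = (61.5 + 62.9 + 59.9 + 52.9 + 52.4 + 54.4 + 50.5 + 44.7 + 47.5)/9 = 54.0778
Σ(y_t−ȳ)(y_{t+3}−ȳ) = (-8.7417) + (-14.8017) + (1.8760) + (4.2138) + (15.7338) + (-2.1195) = -3.8393
Denominator Σ(y_t−ȳ)² = 315.1356
r_3 = -3.8393 / 315.1356 = -0.012

-0.012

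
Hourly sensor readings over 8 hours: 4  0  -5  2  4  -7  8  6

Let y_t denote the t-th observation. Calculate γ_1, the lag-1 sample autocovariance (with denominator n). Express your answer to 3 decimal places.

Mean ȳ = (4 + 0 − 5 + 2 + 4 − 7 + 8 + 6)/8 = 1.5000
Σ_{t=1}^{7}(y_t−ȳ)(y_{t+1}−ȳ) = -43.2500
γ_1 = -43.2500 / 8 = -5.406

-5.406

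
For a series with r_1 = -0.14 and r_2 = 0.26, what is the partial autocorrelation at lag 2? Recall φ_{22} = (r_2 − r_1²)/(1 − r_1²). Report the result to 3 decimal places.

φ_{22} = (r_2 − r_1²) / (1 − r_1²)
r_1² = (-0.14)² = 0.0196
Numerator = 0.26 − 0.0196 = 0.2404; denominator = 1 − 0.0196 = 0.9804
φ_{22} = 0.2404 / 0.9804 = 0.245

0.245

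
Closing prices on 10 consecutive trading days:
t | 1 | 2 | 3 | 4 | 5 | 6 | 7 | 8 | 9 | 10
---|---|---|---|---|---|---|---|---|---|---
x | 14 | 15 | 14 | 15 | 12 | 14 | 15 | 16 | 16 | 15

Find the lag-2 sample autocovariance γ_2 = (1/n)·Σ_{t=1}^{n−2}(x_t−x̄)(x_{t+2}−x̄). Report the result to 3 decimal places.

Mean x̄ = (14 + 15 + 14 + 15 + 12 + 14 + 15 + 16 + 16 + 15)/10 = 14.6000
Σ_{t=1}^{8}(x_t−x̄)(x_{t+2}−x̄) = 1.0800
γ_2 = 1.0800 / 10 = 0.108

0.108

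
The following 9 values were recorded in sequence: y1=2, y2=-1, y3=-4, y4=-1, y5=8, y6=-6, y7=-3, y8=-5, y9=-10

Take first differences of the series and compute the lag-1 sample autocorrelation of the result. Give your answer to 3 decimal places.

-0.448

First differences Δy: -3, -3, 3, 9, -14, 3, -2, -5
Mean of differences = -1.5000
Numerator Σ(Δy_t−Δȳ)(Δy_{t+1}−Δȳ) = -145.2500
Denominator Σ(Δy_t−Δȳ)² = 324.0000
r_1(Δy) = -145.2500 / 324.0000 = -0.448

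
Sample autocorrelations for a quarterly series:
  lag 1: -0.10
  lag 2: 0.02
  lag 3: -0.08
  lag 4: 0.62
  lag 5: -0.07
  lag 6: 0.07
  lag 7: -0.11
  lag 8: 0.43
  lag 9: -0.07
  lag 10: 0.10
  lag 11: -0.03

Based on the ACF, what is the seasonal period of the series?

The largest autocorrelation is r_4 = 0.62, with a weaker echo at lag 8 (0.43); the remaining lags stay at or below 0.10.
The dominant spike at lag 4 indicates a seasonal period of 4.

4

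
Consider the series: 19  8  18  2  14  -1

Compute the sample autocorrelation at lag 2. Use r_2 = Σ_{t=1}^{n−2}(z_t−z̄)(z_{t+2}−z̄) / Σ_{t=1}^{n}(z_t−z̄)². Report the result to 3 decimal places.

0.594

Mean z̄ = (19 + 8 + 18 + 2 + 14 − 1)/6 = 10.0000
Deviations from mean: 9.0000, -2.0000, 8.0000, -8.0000, 4.0000, -11.0000
Σ(z_t−z̄)(z_{t+2}−z̄) = (72.0000) + (16.0000) + (32.0000) + (88.0000) = 208.0000
Denominator Σ(z_t−z̄)² = 350.0000
r_2 = 208.0000 / 350.0000 = 0.594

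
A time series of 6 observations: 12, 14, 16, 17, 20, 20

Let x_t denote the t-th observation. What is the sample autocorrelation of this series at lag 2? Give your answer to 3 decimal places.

Mean x̄ = (12 + 14 + 16 + 17 + 20 + 20)/6 = 16.5000
Deviations from mean: -4.5000, -2.5000, -0.5000, 0.5000, 3.5000, 3.5000
Σ(x_t−x̄)(x_{t+2}−x̄) = (2.2500) + (-1.2500) + (-1.7500) + (1.7500) = 1.0000
Denominator Σ(x_t−x̄)² = 51.5000
r_2 = 1.0000 / 51.5000 = 0.019

0.019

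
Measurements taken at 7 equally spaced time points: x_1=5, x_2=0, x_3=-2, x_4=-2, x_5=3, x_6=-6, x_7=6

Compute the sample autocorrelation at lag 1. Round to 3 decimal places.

Mean x̄ = (5 + 0 − 2 − 2 + 3 − 6 + 6)/7 = 0.5714
Deviations from mean: 4.4286, -0.5714, -2.5714, -2.5714, 2.4286, -6.5714, 5.4286
Σ(x_t−x̄)(x_{t+1}−x̄) = (-2.5306) + (1.4694) + (6.6122) + (-6.2449) + (-15.9592) + (-35.6735) = -52.3265
Denominator Σ(x_t−x̄)² = 111.7143
r_1 = -52.3265 / 111.7143 = -0.468

-0.468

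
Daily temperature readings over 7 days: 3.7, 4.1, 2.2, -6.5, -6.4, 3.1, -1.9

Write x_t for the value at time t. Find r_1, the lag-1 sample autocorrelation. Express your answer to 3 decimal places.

0.189

Mean x̄ = (3.7 + 4.1 + 2.2 − 6.5 − 6.4 + 3.1 − 1.9)/7 = -0.2429
Deviations from mean: 3.9429, 4.3429, 2.4429, -6.2571, -6.1571, 3.3429, -1.6571
Σ(x_t−x̄)(x_{t+1}−x̄) = (17.1233) + (10.6090) + (-15.2853) + (38.5261) + (-20.5824) + (-5.5396) = 24.8510
Denominator Σ(x_t−x̄)² = 131.3571
r_1 = 24.8510 / 131.3571 = 0.189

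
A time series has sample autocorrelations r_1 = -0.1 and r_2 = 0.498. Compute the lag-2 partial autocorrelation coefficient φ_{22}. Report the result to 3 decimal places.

φ_{22} = (r_2 − r_1²) / (1 − r_1²)
r_1² = (-0.1)² = 0.01
Numerator = 0.498 − 0.0100 = 0.4880; denominator = 1 − 0.0100 = 0.9900
φ_{22} = 0.4880 / 0.9900 = 0.493

0.493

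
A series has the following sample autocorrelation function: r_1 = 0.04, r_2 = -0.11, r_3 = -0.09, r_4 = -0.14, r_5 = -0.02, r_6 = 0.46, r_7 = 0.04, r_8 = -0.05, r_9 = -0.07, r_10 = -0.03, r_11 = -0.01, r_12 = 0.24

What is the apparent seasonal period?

6

The largest autocorrelation is r_6 = 0.46, with a weaker echo at lag 12 (0.24); the remaining lags stay at or below 0.04.
The dominant spike at lag 6 indicates a seasonal period of 6.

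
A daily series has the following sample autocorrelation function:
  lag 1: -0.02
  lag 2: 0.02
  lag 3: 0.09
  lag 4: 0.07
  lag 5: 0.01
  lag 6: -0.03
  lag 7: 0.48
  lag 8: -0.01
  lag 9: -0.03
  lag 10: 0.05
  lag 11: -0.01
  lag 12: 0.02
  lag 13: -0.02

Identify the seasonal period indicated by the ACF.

7

The largest autocorrelation is r_7 = 0.48; the remaining lags stay at or below 0.09.
The dominant spike at lag 7 indicates a seasonal period of 7.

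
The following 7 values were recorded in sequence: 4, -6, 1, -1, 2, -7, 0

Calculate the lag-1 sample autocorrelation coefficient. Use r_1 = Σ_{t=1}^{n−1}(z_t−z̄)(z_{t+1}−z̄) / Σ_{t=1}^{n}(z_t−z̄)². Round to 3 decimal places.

Mean z̄ = (4 − 6 + 1 − 1 + 2 − 7 + 0)/7 = -1.0000
Deviations from mean: 5.0000, -5.0000, 2.0000, 0.0000, 3.0000, -6.0000, 1.0000
Σ(z_t−z̄)(z_{t+1}−z̄) = (-25.0000) + (-10.0000) + (0.0000) + (0.0000) + (-18.0000) + (-6.0000) = -59.0000
Denominator Σ(z_t−z̄)² = 100.0000
r_1 = -59.0000 / 100.0000 = -0.590

-0.590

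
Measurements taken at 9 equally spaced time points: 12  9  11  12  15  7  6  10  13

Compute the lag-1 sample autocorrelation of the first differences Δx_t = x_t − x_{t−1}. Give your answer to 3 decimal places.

First differences Δx: -3, 2, 1, 3, -8, -1, 4, 3
Mean of differences = 0.1250
Numerator Σ(Δx_t−Δx̄)(Δx_{t+1}−Δx̄) = -9.1406
Denominator Σ(Δx_t−Δx̄)² = 112.8750
r_1(Δx) = -9.1406 / 112.8750 = -0.081

-0.081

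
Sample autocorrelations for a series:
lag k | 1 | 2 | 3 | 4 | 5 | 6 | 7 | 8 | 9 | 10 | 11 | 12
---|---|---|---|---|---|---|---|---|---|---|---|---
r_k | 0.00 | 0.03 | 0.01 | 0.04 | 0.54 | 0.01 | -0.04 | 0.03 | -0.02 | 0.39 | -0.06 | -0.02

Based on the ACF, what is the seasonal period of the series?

The largest autocorrelation is r_5 = 0.54, with a weaker echo at lag 10 (0.39); the remaining lags stay at or below 0.04.
The dominant spike at lag 5 indicates a seasonal period of 5.

5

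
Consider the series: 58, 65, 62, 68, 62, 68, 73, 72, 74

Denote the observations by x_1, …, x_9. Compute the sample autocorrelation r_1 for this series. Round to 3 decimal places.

0.341

Mean x̄ = (58 + 65 + 62 + 68 + 62 + 68 + 73 + 72 + 74)/9 = 66.8889
Numerator Σ_{t=1}^{8}(x_t−x̄)(x_{t+1}−x̄) = 84.0988
Denominator Σ(x_t−x̄)² = 246.8889
r_1 = 84.0988 / 246.8889 = 0.341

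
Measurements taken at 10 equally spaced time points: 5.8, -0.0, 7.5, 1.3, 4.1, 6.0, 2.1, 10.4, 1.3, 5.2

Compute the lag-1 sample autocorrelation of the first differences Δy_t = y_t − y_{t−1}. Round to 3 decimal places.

-0.785

First differences Δy: -5.8, 7.5, -6.2, 2.8, 1.9, -3.9, 8.3, -9.1, 3.9
Mean of differences = -0.0667
Numerator Σ(Δy_t−Δȳ)(Δy_{t+1}−Δȳ) = -252.7578
Denominator Σ(Δy_t−Δȳ)² = 321.8600
r_1(Δy) = -252.7578 / 321.8600 = -0.785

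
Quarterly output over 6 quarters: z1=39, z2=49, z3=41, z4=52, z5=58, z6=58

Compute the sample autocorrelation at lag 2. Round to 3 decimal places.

0.111

Mean z̄ = (39 + 49 + 41 + 52 + 58 + 58)/6 = 49.5000
Numerator Σ_{t=1}^{4}(z_t−z̄)(z_{t+2}−z̄) = 37.0000
Denominator Σ(z_t−z̄)² = 333.5000
r_2 = 37.0000 / 333.5000 = 0.111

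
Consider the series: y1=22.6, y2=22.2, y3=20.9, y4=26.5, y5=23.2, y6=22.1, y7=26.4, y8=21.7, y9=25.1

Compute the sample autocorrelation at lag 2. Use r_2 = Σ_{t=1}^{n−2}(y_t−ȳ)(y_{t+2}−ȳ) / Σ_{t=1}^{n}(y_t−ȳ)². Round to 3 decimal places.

Mean ȳ = (22.6 + 22.2 + 20.9 + 26.5 + 23.2 + 22.1 + 26.4 + 21.7 + 25.1)/9 = 23.4111
Σ(y_t−ȳ)(y_{t+2}−ȳ) = (2.0368) + (-3.7410) + (0.5301) + (-4.0499) + (-0.6310) + (2.2435) + (5.0479) = 1.4364
Denominator Σ(y_t−ȳ)² = 34.4489
r_2 = 1.4364 / 34.4489 = 0.042

0.042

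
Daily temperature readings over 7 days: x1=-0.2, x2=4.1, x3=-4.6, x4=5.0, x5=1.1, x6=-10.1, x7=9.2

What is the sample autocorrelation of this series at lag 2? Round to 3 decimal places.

-0.104

Mean x̄ = (-0.2 + 4.1 − 4.6 + 5.0 + 1.1 − 10.1 + 9.2)/7 = 0.6429
Deviations from mean: -0.8429, 3.4571, -5.2429, 4.3571, 0.4571, -10.7429, 8.5571
Numerator Σ_{t=1}^{5}(x_t−x̄)(x_{t+2}−x̄) = -25.8108
Denominator Σ(x_t−x̄)² = 247.9771
r_2 = -25.8108 / 247.9771 = -0.104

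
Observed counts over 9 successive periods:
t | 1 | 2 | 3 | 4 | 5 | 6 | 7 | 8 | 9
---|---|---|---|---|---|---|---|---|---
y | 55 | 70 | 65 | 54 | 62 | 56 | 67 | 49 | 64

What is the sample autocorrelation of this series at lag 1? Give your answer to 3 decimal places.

-0.510

Mean ȳ = (55 + 70 + 65 + 54 + 62 + 56 + 67 + 49 + 64)/9 = 60.2222
Numerator Σ_{t=1}^{8}(y_t−ȳ)(y_{t+1}−ȳ) = -199.7160
Denominator Σ(y_t−ȳ)² = 391.5556
r_1 = -199.7160 / 391.5556 = -0.510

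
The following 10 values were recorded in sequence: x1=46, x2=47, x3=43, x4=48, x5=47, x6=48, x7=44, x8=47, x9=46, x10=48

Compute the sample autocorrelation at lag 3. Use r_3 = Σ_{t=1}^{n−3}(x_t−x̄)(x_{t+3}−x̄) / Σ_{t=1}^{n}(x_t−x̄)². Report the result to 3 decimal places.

-0.518

Mean x̄ = (46 + 47 + 43 + 48 + 47 + 48 + 44 + 47 + 46 + 48)/10 = 46.4000
Numerator Σ_{t=1}^{7}(x_t−x̄)(x_{t+3}−x̄) = -13.6800
Denominator Σ(x_t−x̄)² = 26.4000
r_3 = -13.6800 / 26.4000 = -0.518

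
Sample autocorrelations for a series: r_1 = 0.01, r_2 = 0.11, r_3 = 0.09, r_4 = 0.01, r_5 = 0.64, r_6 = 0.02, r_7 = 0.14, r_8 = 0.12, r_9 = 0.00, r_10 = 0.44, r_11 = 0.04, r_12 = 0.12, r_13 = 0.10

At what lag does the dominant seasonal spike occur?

The largest autocorrelation is r_5 = 0.64, with a weaker echo at lag 10 (0.44); the remaining lags stay at or below 0.14.
The dominant spike at lag 5 indicates a seasonal period of 5.

5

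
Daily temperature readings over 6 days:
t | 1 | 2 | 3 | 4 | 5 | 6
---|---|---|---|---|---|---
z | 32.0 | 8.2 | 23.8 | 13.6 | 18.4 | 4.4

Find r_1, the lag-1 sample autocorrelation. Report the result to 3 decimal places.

Mean z̄ = (32.0 + 8.2 + 23.8 + 13.6 + 18.4 + 4.4)/6 = 16.7333
Σ(z_t−z̄)(z_{t+1}−z̄) = (-130.2756) + (-60.3022) + (-22.1422) + (-5.2222) + (-20.5556) = -238.4978
Denominator Σ(z_t−z̄)² = 520.5333
r_1 = -238.4978 / 520.5333 = -0.458

-0.458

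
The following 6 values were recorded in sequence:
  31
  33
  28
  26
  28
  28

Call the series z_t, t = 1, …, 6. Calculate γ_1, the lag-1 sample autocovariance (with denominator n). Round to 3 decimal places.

Mean z̄ = (31 + 33 + 28 + 26 + 28 + 28)/6 = 29.0000
Deviations: 2.0000, 4.0000, -1.0000, -3.0000, -1.0000, -1.0000
Σ_{t=1}^{5}(z_t−z̄)(z_{t+1}−z̄) = 11.0000
γ_1 = 11.0000 / 6 = 1.833

1.833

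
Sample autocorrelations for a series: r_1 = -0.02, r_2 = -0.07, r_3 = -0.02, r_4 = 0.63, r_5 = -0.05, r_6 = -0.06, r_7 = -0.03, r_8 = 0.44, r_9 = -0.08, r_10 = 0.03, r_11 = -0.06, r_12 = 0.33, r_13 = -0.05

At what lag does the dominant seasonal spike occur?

4

The largest autocorrelation is r_4 = 0.63, with weaker echoes at lags 8 (0.44) and 12 (0.33); the remaining lags stay at or below 0.03.
The dominant spike at lag 4 indicates a seasonal period of 4.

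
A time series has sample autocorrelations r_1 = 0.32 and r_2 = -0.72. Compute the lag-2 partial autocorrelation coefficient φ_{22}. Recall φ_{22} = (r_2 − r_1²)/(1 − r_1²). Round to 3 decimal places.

-0.916

φ_{22} = (r_2 − r_1²) / (1 − r_1²)
r_1² = (0.32)² = 0.1024
Numerator = -0.72 − 0.1024 = -0.8224; denominator = 1 − 0.1024 = 0.8976
φ_{22} = -0.8224 / 0.8976 = -0.916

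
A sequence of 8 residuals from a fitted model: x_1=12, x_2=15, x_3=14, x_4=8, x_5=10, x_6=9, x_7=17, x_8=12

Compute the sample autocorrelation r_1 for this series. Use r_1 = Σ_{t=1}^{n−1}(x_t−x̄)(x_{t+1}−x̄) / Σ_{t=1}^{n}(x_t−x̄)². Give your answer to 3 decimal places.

-0.047

Mean x̄ = (12 + 15 + 14 + 8 + 10 + 9 + 17 + 12)/8 = 12.1250
Deviations from mean: -0.1250, 2.8750, 1.8750, -4.1250, -2.1250, -3.1250, 4.8750, -0.1250
Numerator Σ_{t=1}^{7}(x_t−x̄)(x_{t+1}−x̄) = -3.1406
Denominator Σ(x_t−x̄)² = 66.8750
r_1 = -3.1406 / 66.8750 = -0.047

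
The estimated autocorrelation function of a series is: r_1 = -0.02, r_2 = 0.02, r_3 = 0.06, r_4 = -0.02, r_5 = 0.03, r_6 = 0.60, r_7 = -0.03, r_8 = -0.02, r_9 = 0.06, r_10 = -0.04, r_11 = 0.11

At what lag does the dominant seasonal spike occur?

6

The largest autocorrelation is r_6 = 0.60; the remaining lags stay at or below 0.11.
The dominant spike at lag 6 indicates a seasonal period of 6.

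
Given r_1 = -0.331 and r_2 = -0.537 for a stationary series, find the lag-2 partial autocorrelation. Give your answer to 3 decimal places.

-0.726

φ_{22} = (r_2 − r_1²) / (1 − r_1²)
r_1² = (-0.331)² = 0.109561
Numerator = -0.537 − 0.1096 = -0.6466; denominator = 1 − 0.1096 = 0.8904
φ_{22} = -0.6466 / 0.8904 = -0.726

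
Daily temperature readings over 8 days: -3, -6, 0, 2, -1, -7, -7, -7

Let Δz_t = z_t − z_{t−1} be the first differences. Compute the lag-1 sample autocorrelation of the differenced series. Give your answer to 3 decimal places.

First differences Δz: -3, 6, 2, -3, -6, 0, 0
Mean of differences = -0.5714
Numerator Σ(Δz_t−Δz̄)(Δz_{t+1}−Δz̄) = 5.1020
Denominator Σ(Δz_t−Δz̄)² = 91.7143
r_1(Δz) = 5.1020 / 91.7143 = 0.056

0.056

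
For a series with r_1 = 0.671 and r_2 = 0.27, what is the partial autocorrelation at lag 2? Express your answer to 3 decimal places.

φ_{22} = (r_2 − r_1²) / (1 − r_1²)
r_1² = (0.671)² = 0.450241
Numerator = 0.27 − 0.4502 = -0.1802; denominator = 1 − 0.4502 = 0.5498
φ_{22} = -0.1802 / 0.5498 = -0.328

-0.328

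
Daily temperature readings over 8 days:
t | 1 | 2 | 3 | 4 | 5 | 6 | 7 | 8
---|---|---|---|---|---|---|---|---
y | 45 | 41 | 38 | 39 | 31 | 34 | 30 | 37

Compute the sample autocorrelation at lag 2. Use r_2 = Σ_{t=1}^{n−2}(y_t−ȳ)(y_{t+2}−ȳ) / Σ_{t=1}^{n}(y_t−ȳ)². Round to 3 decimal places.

0.253

Mean ȳ = (45 + 41 + 38 + 39 + 31 + 34 + 30 + 37)/8 = 36.8750
Deviations from mean: 8.1250, 4.1250, 1.1250, 2.1250, -5.8750, -2.8750, -6.8750, 0.1250
Σ(y_t−ȳ)(y_{t+2}−ȳ) = (9.1406) + (8.7656) + (-6.6094) + (-6.1094) + (40.3906) + (-0.3594) = 45.2188
Denominator Σ(y_t−ȳ)² = 178.8750
r_2 = 45.2188 / 178.8750 = 0.253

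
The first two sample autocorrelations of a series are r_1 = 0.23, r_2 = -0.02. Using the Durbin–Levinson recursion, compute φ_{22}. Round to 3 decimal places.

-0.077

φ_{22} = (r_2 − r_1²) / (1 − r_1²)
r_1² = (0.23)² = 0.0529
Numerator = -0.02 − 0.0529 = -0.0729; denominator = 1 − 0.0529 = 0.9471
φ_{22} = -0.0729 / 0.9471 = -0.077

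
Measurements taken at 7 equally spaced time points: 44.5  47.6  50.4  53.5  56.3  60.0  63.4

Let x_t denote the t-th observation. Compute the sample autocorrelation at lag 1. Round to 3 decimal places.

Mean x̄ = (44.5 + 47.6 + 50.4 + 53.5 + 56.3 + 60.0 + 63.4)/7 = 53.6714
Deviations from mean: -9.1714, -6.0714, -3.2714, -0.1714, 2.6286, 6.3286, 9.7286
Σ(x_t−x̄)(x_{t+1}−x̄) = (55.6837) + (19.8622) + (0.5608) + (-0.4506) + (16.6351) + (61.5680) = 153.8592
Denominator Σ(x_t−x̄)² = 273.3143
r_1 = 153.8592 / 273.3143 = 0.563

0.563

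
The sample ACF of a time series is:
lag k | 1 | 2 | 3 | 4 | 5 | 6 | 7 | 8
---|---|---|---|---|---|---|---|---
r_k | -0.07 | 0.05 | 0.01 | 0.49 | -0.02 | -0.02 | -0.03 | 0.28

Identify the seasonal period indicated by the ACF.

4

The largest autocorrelation is r_4 = 0.49, with a weaker echo at lag 8 (0.28); the remaining lags stay at or below 0.05.
The dominant spike at lag 4 indicates a seasonal period of 4.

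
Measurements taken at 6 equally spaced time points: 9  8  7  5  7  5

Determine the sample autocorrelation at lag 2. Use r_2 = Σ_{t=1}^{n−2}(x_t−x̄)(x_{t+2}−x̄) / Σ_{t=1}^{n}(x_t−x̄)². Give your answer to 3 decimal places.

Mean x̄ = (9 + 8 + 7 + 5 + 7 + 5)/6 = 6.8333
Deviations from mean: 2.1667, 1.1667, 0.1667, -1.8333, 0.1667, -1.8333
Σ(x_t−x̄)(x_{t+2}−x̄) = (0.3611) + (-2.1389) + (0.0278) + (3.3611) = 1.6111
Denominator Σ(x_t−x̄)² = 12.8333
r_2 = 1.6111 / 12.8333 = 0.126

0.126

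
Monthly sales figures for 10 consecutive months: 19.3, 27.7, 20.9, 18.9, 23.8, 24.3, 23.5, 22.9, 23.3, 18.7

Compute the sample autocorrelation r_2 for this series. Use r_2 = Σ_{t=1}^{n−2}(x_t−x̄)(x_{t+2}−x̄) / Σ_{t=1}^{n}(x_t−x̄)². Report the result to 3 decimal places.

-0.286

Mean x̄ = (19.3 + 27.7 + 20.9 + 18.9 + 23.8 + 24.3 + 23.5 + 22.9 + 23.3 + 18.7)/10 = 22.3300
Numerator Σ_{t=1}^{8}(x_t−x̄)(x_{t+2}−x̄) = -21.0368
Denominator Σ(x_t−x̄)² = 73.6810
r_2 = -21.0368 / 73.6810 = -0.286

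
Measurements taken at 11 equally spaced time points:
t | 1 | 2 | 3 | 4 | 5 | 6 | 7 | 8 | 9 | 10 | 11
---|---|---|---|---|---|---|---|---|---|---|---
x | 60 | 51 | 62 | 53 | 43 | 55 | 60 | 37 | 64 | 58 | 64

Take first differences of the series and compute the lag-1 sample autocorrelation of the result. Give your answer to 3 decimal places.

-0.588

First differences Δx: -9, 11, -9, -10, 12, 5, -23, 27, -6, 6
Mean of differences = 0.4000
Numerator Σ(Δx_t−Δx̄)(Δx_{t+1}−Δx̄) = -1104.9600
Denominator Σ(Δx_t−Δx̄)² = 1880.4000
r_1(Δx) = -1104.9600 / 1880.4000 = -0.588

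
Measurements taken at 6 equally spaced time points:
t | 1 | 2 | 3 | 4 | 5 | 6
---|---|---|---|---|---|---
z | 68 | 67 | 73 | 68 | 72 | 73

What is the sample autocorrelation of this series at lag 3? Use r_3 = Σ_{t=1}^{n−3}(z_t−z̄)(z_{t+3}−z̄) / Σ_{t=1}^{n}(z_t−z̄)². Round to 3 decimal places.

Mean z̄ = (68 + 67 + 73 + 68 + 72 + 73)/6 = 70.1667
Deviations from mean: -2.1667, -3.1667, 2.8333, -2.1667, 1.8333, 2.8333
Σ(z_t−z̄)(z_{t+3}−z̄) = (4.6944) + (-5.8056) + (8.0278) = 6.9167
Denominator Σ(z_t−z̄)² = 38.8333
r_3 = 6.9167 / 38.8333 = 0.178

0.178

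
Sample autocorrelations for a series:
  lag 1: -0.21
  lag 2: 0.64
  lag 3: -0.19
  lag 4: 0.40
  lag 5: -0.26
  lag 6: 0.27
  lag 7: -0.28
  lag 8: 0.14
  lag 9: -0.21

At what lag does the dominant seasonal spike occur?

The largest autocorrelation is r_2 = 0.64, with weaker echoes at lags 4 (0.40) and 6 (0.27); the remaining lags stay at or below 0.14.
The dominant spike at lag 2 indicates a seasonal period of 2.

2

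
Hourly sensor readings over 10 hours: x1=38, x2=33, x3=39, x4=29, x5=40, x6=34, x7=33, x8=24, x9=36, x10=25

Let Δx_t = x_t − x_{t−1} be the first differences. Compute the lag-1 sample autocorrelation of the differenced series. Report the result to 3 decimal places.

First differences Δx: -5, 6, -10, 11, -6, -1, -9, 12, -11
Mean of differences = -1.4444
Numerator Σ(Δx_t−Δx̄)(Δx_{t+1}−Δx̄) = -488.7531
Denominator Σ(Δx_t−Δx̄)² = 646.2222
r_1(Δx) = -488.7531 / 646.2222 = -0.756

-0.756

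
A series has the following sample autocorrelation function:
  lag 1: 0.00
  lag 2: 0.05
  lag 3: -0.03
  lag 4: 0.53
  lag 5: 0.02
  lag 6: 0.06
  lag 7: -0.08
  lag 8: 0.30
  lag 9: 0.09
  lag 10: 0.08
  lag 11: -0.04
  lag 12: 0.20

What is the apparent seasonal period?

4

The largest autocorrelation is r_4 = 0.53, with weaker echoes at lags 8 (0.30) and 12 (0.20); the remaining lags stay at or below 0.09.
The dominant spike at lag 4 indicates a seasonal period of 4.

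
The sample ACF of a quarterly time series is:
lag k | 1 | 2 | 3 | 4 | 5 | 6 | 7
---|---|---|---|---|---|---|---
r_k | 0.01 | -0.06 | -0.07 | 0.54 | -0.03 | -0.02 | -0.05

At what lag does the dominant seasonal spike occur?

The largest autocorrelation is r_4 = 0.54; the remaining lags stay at or below 0.01.
The dominant spike at lag 4 indicates a seasonal period of 4.

4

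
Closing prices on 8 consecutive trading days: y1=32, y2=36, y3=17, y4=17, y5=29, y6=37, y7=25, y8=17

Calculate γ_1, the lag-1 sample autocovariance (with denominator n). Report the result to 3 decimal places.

6.711

Mean ȳ = (32 + 36 + 17 + 17 + 29 + 37 + 25 + 17)/8 = 26.2500
Σ_{t=1}^{7}(y_t−ȳ)(y_{t+1}−ȳ) = 53.6875
γ_1 = 53.6875 / 8 = 6.711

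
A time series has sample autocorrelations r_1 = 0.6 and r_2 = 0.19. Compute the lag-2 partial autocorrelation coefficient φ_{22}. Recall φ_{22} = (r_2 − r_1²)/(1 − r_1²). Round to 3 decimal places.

φ_{22} = (r_2 − r_1²) / (1 − r_1²)
r_1² = (0.6)² = 0.36
Numerator = 0.19 − 0.3600 = -0.1700; denominator = 1 − 0.3600 = 0.6400
φ_{22} = -0.1700 / 0.6400 = -0.266

-0.266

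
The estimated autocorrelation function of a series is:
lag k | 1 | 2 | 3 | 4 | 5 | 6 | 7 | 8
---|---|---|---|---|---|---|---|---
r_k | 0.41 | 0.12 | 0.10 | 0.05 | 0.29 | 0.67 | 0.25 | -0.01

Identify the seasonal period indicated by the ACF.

6

The largest autocorrelation is r_6 = 0.67; the remaining lags stay at or below 0.41. The elevated value at lag 1 (0.41), dropping to 0.12 at lag 2, reflects decaying short-term dependence rather than seasonality.
The dominant spike at lag 6 indicates a seasonal period of 6.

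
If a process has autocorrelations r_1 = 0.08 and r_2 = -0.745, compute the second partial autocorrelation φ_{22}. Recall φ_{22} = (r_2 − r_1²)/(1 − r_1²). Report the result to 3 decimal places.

φ_{22} = (r_2 − r_1²) / (1 − r_1²)
r_1² = (0.08)² = 0.0064
Numerator = -0.745 − 0.0064 = -0.7514; denominator = 1 − 0.0064 = 0.9936
φ_{22} = -0.7514 / 0.9936 = -0.756

-0.756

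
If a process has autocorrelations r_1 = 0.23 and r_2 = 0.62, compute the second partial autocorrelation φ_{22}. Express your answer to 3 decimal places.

φ_{22} = (r_2 − r_1²) / (1 − r_1²)
r_1² = (0.23)² = 0.0529
Numerator = 0.62 − 0.0529 = 0.5671; denominator = 1 − 0.0529 = 0.9471
φ_{22} = 0.5671 / 0.9471 = 0.599

0.599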